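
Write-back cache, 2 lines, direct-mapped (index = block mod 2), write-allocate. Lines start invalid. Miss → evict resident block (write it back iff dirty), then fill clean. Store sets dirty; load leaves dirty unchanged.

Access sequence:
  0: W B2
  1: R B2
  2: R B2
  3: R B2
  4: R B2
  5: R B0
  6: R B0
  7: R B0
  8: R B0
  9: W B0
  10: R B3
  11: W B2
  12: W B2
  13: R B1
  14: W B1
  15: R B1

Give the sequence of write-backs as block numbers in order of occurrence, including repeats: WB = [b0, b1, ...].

0: W B2 → L0 miss [D]
1: R B2 → L0 hit [D]
2: R B2 → L0 hit [D]
3: R B2 → L0 hit [D]
4: R B2 → L0 hit [D]
5: R B0 → L0 miss wb→B2 [-]
6: R B0 → L0 hit [-]
7: R B0 → L0 hit [-]
8: R B0 → L0 hit [-]
9: W B0 → L0 hit [D]
10: R B3 → L1 miss [-]
11: W B2 → L0 miss wb→B0 [D]
12: W B2 → L0 hit [D]
13: R B1 → L1 miss [-]
14: W B1 → L1 hit [D]
15: R B1 → L1 hit [D]

WB = [2, 0]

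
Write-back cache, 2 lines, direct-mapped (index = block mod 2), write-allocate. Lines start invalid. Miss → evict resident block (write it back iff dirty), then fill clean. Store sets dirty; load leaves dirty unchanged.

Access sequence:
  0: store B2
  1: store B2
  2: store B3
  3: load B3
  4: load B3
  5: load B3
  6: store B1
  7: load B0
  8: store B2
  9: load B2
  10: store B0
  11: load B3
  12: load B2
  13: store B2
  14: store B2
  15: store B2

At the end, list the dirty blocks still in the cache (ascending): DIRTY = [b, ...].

DIRTY = [2]

0: W B2 → L0 miss [D]
1: W B2 → L0 hit [D]
2: W B3 → L1 miss [D]
3: R B3 → L1 hit [D]
4: R B3 → L1 hit [D]
5: R B3 → L1 hit [D]
6: W B1 → L1 miss wb→B3 [D]
7: R B0 → L0 miss wb→B2 [-]
8: W B2 → L0 miss [D]
9: R B2 → L0 hit [D]
10: W B0 → L0 miss wb→B2 [D]
11: R B3 → L1 miss wb→B1 [-]
12: R B2 → L0 miss wb→B0 [-]
13: W B2 → L0 hit [D]
14: W B2 → L0 hit [D]
15: W B2 → L0 hit [D]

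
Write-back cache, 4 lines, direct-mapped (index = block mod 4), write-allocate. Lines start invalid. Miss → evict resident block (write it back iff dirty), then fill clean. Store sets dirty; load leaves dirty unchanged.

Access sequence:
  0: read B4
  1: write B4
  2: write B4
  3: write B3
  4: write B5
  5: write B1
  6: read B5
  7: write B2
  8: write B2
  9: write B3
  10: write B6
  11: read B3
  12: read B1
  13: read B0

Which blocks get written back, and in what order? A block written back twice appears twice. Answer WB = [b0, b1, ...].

WB = [5, 1, 2, 4]

0: R B4 -> L0 miss  d=-]
1: W B4 -> L0 hit  d=D]
2: W B4 -> L0 hit  d=D]
3: W B3 -> L3 miss  d=D]
4: W B5 -> L1 miss  d=D]
5: W B1 -> L1 miss wb->B5  d=D]
6: R B5 -> L1 miss wb->B1  d=-]
7: W B2 -> L2 miss  d=D]
8: W B2 -> L2 hit  d=D]
9: W B3 -> L3 hit  d=D]
10: W B6 -> L2 miss wb->B2  d=D]
11: R B3 -> L3 hit  d=D]
12: R B1 -> L1 miss  d=-]
13: R B0 -> L0 miss wb->B4  d=-]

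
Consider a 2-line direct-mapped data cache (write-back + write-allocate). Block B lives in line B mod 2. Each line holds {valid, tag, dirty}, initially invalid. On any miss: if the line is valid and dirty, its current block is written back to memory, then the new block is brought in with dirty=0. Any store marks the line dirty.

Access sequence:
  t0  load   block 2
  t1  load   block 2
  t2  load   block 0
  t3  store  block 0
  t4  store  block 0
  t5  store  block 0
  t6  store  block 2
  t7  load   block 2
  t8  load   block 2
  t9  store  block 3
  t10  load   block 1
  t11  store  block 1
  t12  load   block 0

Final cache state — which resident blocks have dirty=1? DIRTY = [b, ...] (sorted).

DIRTY = [1]

0: R B2 → L0 miss [-]
1: R B2 → L0 hit [-]
2: R B0 → L0 miss [-]
3: W B0 → L0 hit [D]
4: W B0 → L0 hit [D]
5: W B0 → L0 hit [D]
6: W B2 → L0 miss wb→B0 [D]
7: R B2 → L0 hit [D]
8: R B2 → L0 hit [D]
9: W B3 → L1 miss [D]
10: R B1 → L1 miss wb→B3 [-]
11: W B1 → L1 hit [D]
12: R B0 → L0 miss wb→B2 [-]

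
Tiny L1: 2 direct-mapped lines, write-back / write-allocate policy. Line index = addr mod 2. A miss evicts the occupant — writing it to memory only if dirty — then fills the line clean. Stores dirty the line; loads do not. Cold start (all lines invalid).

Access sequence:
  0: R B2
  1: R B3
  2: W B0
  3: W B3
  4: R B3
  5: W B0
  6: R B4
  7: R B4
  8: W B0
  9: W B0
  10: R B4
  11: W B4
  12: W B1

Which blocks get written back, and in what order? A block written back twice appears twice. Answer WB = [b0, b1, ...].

  0 | R B2 → L0 miss [-]
  1 | R B3 → L1 miss [-]
  2 | W B0 → L0 miss [D]
  3 | W B3 → L1 hit [D]
  4 | R B3 → L1 hit [D]
  5 | W B0 → L0 hit [D]
  6 | R B4 → L0 miss wb→B0 [-]
  7 | R B4 → L0 hit [-]
  8 | W B0 → L0 miss [D]
  9 | W B0 → L0 hit [D]
  10 | R B4 → L0 miss wb→B0 [-]
  11 | W B4 → L0 hit [D]
  12 | W B1 → L1 miss wb→B3 [D]

WB = [0, 0, 3]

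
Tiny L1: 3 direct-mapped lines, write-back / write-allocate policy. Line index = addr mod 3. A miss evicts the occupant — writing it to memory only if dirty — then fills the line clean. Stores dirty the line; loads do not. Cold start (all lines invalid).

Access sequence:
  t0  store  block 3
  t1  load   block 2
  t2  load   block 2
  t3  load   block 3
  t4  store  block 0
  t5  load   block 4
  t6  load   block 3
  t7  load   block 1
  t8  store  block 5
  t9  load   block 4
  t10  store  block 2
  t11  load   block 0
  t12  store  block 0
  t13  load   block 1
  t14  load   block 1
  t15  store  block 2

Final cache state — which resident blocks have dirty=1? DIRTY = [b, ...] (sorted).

0: W B3 → L0 miss [D]
1: R B2 → L2 miss [-]
2: R B2 → L2 hit [-]
3: R B3 → L0 hit [D]
4: W B0 → L0 miss wb→B3 [D]
5: R B4 → L1 miss [-]
6: R B3 → L0 miss wb→B0 [-]
7: R B1 → L1 miss [-]
8: W B5 → L2 miss [D]
9: R B4 → L1 miss [-]
10: W B2 → L2 miss wb→B5 [D]
11: R B0 → L0 miss [-]
12: W B0 → L0 hit [D]
13: R B1 → L1 miss [-]
14: R B1 → L1 hit [-]
15: W B2 → L2 hit [D]

DIRTY = [0, 2]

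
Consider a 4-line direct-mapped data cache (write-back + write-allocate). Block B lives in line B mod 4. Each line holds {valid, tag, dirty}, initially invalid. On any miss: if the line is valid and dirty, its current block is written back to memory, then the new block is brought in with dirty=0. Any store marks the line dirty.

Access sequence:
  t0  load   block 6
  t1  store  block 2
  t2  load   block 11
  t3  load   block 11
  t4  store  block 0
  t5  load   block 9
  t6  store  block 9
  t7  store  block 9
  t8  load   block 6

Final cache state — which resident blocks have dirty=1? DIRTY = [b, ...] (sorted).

0: R B6 → L2 miss [-]
1: W B2 → L2 miss [D]
2: R B11 → L3 miss [-]
3: R B11 → L3 hit [-]
4: W B0 → L0 miss [D]
5: R B9 → L1 miss [-]
6: W B9 → L1 hit [D]
7: W B9 → L1 hit [D]
8: R B6 → L2 miss wb→B2 [-]

DIRTY = [0, 9]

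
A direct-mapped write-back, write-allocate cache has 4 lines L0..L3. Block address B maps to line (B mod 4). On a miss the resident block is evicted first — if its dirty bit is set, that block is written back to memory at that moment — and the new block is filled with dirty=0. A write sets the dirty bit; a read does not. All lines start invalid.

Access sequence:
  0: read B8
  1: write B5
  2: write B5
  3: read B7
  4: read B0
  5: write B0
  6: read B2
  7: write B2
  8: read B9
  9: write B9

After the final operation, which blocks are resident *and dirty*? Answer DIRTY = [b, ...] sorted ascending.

DIRTY = [0, 2, 9]

  0 | R B8 → L0 miss [-]
  1 | W B5 → L1 miss [D]
  2 | W B5 → L1 hit [D]
  3 | R B7 → L3 miss [-]
  4 | R B0 → L0 miss [-]
  5 | W B0 → L0 hit [D]
  6 | R B2 → L2 miss [-]
  7 | W B2 → L2 hit [D]
  8 | R B9 → L1 miss wb→B5 [-]
  9 | W B9 → L1 hit [D]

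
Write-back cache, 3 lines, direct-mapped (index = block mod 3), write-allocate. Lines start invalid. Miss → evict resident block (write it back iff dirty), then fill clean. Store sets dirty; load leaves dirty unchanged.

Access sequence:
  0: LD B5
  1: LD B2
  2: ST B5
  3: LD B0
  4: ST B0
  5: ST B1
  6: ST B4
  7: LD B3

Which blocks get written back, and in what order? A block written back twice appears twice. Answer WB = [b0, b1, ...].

0: R B5 -> L2 miss  d=-]
1: R B2 -> L2 miss  d=-]
2: W B5 -> L2 miss  d=D]
3: R B0 -> L0 miss  d=-]
4: W B0 -> L0 hit  d=D]
5: W B1 -> L1 miss  d=D]
6: W B4 -> L1 miss wb->B1  d=D]
7: R B3 -> L0 miss wb->B0  d=-]

WB = [1, 0]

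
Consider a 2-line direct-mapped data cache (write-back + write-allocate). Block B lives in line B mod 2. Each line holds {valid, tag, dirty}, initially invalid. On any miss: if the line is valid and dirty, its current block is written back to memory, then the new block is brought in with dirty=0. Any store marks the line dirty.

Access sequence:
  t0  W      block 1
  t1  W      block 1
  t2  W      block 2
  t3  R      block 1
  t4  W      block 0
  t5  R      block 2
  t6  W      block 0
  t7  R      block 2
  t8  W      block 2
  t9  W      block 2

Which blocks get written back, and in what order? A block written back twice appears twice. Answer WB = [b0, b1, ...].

0: W B1 → L1 miss [D]
1: W B1 → L1 hit [D]
2: W B2 → L0 miss [D]
3: R B1 → L1 hit [D]
4: W B0 → L0 miss wb→B2 [D]
5: R B2 → L0 miss wb→B0 [-]
6: W B0 → L0 miss [D]
7: R B2 → L0 miss wb→B0 [-]
8: W B2 → L0 hit [D]
9: W B2 → L0 hit [D]

WB = [2, 0, 0]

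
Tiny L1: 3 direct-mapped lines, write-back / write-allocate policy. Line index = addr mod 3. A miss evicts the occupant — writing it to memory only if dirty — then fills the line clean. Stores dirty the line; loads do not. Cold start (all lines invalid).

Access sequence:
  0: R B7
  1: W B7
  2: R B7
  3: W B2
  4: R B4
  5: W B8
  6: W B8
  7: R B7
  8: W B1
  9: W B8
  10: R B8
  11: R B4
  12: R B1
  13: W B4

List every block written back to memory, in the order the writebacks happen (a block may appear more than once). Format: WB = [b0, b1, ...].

  0 | R B7 → L1 miss [-]
  1 | W B7 → L1 hit [D]
  2 | R B7 → L1 hit [D]
  3 | W B2 → L2 miss [D]
  4 | R B4 → L1 miss wb→B7 [-]
  5 | W B8 → L2 miss wb→B2 [D]
  6 | W B8 → L2 hit [D]
  7 | R B7 → L1 miss [-]
  8 | W B1 → L1 miss [D]
  9 | W B8 → L2 hit [D]
  10 | R B8 → L2 hit [D]
  11 | R B4 → L1 miss wb→B1 [-]
  12 | R B1 → L1 miss [-]
  13 | W B4 → L1 miss [D]

WB = [7, 2, 1]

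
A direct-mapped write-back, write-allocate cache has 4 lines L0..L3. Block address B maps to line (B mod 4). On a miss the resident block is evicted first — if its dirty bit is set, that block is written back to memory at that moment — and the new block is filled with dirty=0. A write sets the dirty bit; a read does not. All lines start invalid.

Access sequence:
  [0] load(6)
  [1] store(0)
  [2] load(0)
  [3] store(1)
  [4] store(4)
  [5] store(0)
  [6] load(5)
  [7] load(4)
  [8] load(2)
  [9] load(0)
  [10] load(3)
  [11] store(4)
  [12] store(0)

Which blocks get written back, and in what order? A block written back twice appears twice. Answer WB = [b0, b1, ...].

WB = [0, 4, 1, 0, 4]

  0 | R B6 → L2 miss [-]
  1 | W B0 → L0 miss [D]
  2 | R B0 → L0 hit [D]
  3 | W B1 → L1 miss [D]
  4 | W B4 → L0 miss wb→B0 [D]
  5 | W B0 → L0 miss wb→B4 [D]
  6 | R B5 → L1 miss wb→B1 [-]
  7 | R B4 → L0 miss wb→B0 [-]
  8 | R B2 → L2 miss [-]
  9 | R B0 → L0 miss [-]
  10 | R B3 → L3 miss [-]
  11 | W B4 → L0 miss [D]
  12 | W B0 → L0 miss wb→B4 [D]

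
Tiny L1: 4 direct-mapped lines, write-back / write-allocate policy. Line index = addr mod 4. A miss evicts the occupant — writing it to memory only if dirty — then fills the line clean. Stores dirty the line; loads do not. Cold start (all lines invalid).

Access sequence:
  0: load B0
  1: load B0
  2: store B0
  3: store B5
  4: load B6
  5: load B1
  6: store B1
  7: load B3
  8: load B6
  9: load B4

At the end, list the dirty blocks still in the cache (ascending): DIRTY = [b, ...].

DIRTY = [1]

0: R B0 → L0 miss [-]
1: R B0 → L0 hit [-]
2: W B0 → L0 hit [D]
3: W B5 → L1 miss [D]
4: R B6 → L2 miss [-]
5: R B1 → L1 miss wb→B5 [-]
6: W B1 → L1 hit [D]
7: R B3 → L3 miss [-]
8: R B6 → L2 hit [-]
9: R B4 → L0 miss wb→B0 [-]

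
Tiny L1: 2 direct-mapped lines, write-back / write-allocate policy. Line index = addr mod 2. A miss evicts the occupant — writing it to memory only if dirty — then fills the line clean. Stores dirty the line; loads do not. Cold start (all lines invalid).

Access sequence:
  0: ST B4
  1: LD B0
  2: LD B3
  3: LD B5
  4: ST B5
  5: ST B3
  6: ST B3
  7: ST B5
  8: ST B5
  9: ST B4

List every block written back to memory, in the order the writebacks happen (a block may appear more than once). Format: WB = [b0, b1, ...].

0: W B4 -> L0 miss  d=D]
1: R B0 -> L0 miss wb->B4  d=-]
2: R B3 -> L1 miss  d=-]
3: R B5 -> L1 miss  d=-]
4: W B5 -> L1 hit  d=D]
5: W B3 -> L1 miss wb->B5  d=D]
6: W B3 -> L1 hit  d=D]
7: W B5 -> L1 miss wb->B3  d=D]
8: W B5 -> L1 hit  d=D]
9: W B4 -> L0 miss  d=D]

WB = [4, 5, 3]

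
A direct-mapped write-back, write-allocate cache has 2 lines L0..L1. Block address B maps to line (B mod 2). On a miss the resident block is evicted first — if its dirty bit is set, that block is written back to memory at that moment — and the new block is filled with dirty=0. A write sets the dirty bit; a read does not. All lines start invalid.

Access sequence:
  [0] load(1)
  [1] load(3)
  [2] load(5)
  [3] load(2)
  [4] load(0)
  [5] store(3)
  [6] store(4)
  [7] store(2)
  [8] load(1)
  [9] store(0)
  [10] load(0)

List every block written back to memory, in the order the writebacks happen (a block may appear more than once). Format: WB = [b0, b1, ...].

WB = [4, 3, 2]

  0 | R B1 → L1 miss [-]
  1 | R B3 → L1 miss [-]
  2 | R B5 → L1 miss [-]
  3 | R B2 → L0 miss [-]
  4 | R B0 → L0 miss [-]
  5 | W B3 → L1 miss [D]
  6 | W B4 → L0 miss [D]
  7 | W B2 → L0 miss wb→B4 [D]
  8 | R B1 → L1 miss wb→B3 [-]
  9 | W B0 → L0 miss wb→B2 [D]
  10 | R B0 → L0 hit [D]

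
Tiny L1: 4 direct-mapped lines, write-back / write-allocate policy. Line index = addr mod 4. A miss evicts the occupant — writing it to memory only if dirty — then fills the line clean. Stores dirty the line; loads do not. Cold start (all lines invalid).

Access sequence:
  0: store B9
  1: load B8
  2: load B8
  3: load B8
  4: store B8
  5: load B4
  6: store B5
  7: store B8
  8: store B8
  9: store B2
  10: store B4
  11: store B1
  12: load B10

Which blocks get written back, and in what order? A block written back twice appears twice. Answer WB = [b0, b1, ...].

WB = [8, 9, 8, 5, 2]

0: W B9 → L1 miss [D]
1: R B8 → L0 miss [-]
2: R B8 → L0 hit [-]
3: R B8 → L0 hit [-]
4: W B8 → L0 hit [D]
5: R B4 → L0 miss wb→B8 [-]
6: W B5 → L1 miss wb→B9 [D]
7: W B8 → L0 miss [D]
8: W B8 → L0 hit [D]
9: W B2 → L2 miss [D]
10: W B4 → L0 miss wb→B8 [D]
11: W B1 → L1 miss wb→B5 [D]
12: R B10 → L2 miss wb→B2 [-]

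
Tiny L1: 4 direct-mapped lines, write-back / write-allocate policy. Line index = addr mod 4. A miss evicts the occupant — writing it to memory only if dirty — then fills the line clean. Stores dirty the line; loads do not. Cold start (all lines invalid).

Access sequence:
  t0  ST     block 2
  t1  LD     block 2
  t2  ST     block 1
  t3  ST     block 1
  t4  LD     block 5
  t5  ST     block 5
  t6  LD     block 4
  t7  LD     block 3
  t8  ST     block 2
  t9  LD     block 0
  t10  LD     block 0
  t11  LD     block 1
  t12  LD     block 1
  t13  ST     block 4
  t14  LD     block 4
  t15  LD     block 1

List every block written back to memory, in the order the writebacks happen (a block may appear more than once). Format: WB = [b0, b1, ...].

  0 | W B2 → L2 miss [D]
  1 | R B2 → L2 hit [D]
  2 | W B1 → L1 miss [D]
  3 | W B1 → L1 hit [D]
  4 | R B5 → L1 miss wb→B1 [-]
  5 | W B5 → L1 hit [D]
  6 | R B4 → L0 miss [-]
  7 | R B3 → L3 miss [-]
  8 | W B2 → L2 hit [D]
  9 | R B0 → L0 miss [-]
  10 | R B0 → L0 hit [-]
  11 | R B1 → L1 miss wb→B5 [-]
  12 | R B1 → L1 hit [-]
  13 | W B4 → L0 miss [D]
  14 | R B4 → L0 hit [D]
  15 | R B1 → L1 hit [-]

WB = [1, 5]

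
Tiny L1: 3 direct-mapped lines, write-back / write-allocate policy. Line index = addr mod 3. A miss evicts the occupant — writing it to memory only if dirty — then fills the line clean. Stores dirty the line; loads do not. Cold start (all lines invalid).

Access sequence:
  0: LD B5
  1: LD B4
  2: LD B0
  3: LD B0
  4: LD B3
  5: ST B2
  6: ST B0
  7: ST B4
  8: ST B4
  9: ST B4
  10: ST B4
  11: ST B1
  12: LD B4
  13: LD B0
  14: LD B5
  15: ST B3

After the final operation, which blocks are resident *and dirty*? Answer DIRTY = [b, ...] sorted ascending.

DIRTY = [3]

0: R B5 -> L2 miss  d=-]
1: R B4 -> L1 miss  d=-]
2: R B0 -> L0 miss  d=-]
3: R B0 -> L0 hit  d=-]
4: R B3 -> L0 miss  d=-]
5: W B2 -> L2 miss  d=D]
6: W B0 -> L0 miss  d=D]
7: W B4 -> L1 hit  d=D]
8: W B4 -> L1 hit  d=D]
9: W B4 -> L1 hit  d=D]
10: W B4 -> L1 hit  d=D]
11: W B1 -> L1 miss wb->B4  d=D]
12: R B4 -> L1 miss wb->B1  d=-]
13: R B0 -> L0 hit  d=D]
14: R B5 -> L2 miss wb->B2  d=-]
15: W B3 -> L0 miss wb->B0  d=D]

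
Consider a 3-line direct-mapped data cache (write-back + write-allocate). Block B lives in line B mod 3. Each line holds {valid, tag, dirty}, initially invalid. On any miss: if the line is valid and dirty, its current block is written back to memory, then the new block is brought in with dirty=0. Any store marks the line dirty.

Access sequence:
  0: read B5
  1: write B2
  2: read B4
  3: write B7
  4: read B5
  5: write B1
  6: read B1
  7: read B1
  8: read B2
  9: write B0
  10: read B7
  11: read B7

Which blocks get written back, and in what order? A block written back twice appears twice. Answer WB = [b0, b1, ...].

0: R B5 → L2 miss [-]
1: W B2 → L2 miss [D]
2: R B4 → L1 miss [-]
3: W B7 → L1 miss [D]
4: R B5 → L2 miss wb→B2 [-]
5: W B1 → L1 miss wb→B7 [D]
6: R B1 → L1 hit [D]
7: R B1 → L1 hit [D]
8: R B2 → L2 miss [-]
9: W B0 → L0 miss [D]
10: R B7 → L1 miss wb→B1 [-]
11: R B7 → L1 hit [-]

WB = [2, 7, 1]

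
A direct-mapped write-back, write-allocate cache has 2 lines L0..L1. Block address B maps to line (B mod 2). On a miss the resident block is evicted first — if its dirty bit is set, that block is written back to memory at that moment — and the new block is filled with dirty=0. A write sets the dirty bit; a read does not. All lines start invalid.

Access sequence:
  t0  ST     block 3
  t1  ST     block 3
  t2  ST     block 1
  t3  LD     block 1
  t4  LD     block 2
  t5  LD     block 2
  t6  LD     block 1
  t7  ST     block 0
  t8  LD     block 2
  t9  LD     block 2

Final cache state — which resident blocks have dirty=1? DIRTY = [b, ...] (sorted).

0: W B3 → L1 miss [D]
1: W B3 → L1 hit [D]
2: W B1 → L1 miss wb→B3 [D]
3: R B1 → L1 hit [D]
4: R B2 → L0 miss [-]
5: R B2 → L0 hit [-]
6: R B1 → L1 hit [D]
7: W B0 → L0 miss [D]
8: R B2 → L0 miss wb→B0 [-]
9: R B2 → L0 hit [-]

DIRTY = [1]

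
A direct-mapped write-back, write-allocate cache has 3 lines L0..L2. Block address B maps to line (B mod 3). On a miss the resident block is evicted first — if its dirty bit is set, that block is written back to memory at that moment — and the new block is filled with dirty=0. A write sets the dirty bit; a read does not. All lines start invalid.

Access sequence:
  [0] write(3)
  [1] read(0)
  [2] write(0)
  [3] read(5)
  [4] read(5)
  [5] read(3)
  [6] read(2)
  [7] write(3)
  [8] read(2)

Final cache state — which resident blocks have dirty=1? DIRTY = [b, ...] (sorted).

DIRTY = [3]

0: W B3 -> L0 miss  d=D]
1: R B0 -> L0 miss wb->B3  d=-]
2: W B0 -> L0 hit  d=D]
3: R B5 -> L2 miss  d=-]
4: R B5 -> L2 hit  d=-]
5: R B3 -> L0 miss wb->B0  d=-]
6: R B2 -> L2 miss  d=-]
7: W B3 -> L0 hit  d=D]
8: R B2 -> L2 hit  d=-]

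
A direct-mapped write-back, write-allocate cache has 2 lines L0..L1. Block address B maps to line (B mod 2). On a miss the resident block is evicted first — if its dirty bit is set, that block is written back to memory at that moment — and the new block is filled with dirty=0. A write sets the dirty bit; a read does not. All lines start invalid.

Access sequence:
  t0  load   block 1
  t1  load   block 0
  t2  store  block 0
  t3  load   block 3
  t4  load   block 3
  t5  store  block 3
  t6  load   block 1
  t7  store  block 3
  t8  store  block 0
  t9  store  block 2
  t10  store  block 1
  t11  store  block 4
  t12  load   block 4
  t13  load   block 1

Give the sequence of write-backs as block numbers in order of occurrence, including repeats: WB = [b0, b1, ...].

0: R B1 → L1 miss [-]
1: R B0 → L0 miss [-]
2: W B0 → L0 hit [D]
3: R B3 → L1 miss [-]
4: R B3 → L1 hit [-]
5: W B3 → L1 hit [D]
6: R B1 → L1 miss wb→B3 [-]
7: W B3 → L1 miss [D]
8: W B0 → L0 hit [D]
9: W B2 → L0 miss wb→B0 [D]
10: W B1 → L1 miss wb→B3 [D]
11: W B4 → L0 miss wb→B2 [D]
12: R B4 → L0 hit [D]
13: R B1 → L1 hit [D]

WB = [3, 0, 3, 2]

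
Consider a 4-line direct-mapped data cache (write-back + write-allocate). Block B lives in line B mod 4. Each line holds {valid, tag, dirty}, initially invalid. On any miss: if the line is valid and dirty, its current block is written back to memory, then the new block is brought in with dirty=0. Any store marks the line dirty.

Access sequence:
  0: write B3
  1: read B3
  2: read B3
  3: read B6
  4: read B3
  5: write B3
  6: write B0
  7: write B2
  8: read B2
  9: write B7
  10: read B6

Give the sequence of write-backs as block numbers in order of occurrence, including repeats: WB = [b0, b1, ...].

  0 | W B3 → L3 miss [D]
  1 | R B3 → L3 hit [D]
  2 | R B3 → L3 hit [D]
  3 | R B6 → L2 miss [-]
  4 | R B3 → L3 hit [D]
  5 | W B3 → L3 hit [D]
  6 | W B0 → L0 miss [D]
  7 | W B2 → L2 miss [D]
  8 | R B2 → L2 hit [D]
  9 | W B7 → L3 miss wb→B3 [D]
  10 | R B6 → L2 miss wb→B2 [-]

WB = [3, 2]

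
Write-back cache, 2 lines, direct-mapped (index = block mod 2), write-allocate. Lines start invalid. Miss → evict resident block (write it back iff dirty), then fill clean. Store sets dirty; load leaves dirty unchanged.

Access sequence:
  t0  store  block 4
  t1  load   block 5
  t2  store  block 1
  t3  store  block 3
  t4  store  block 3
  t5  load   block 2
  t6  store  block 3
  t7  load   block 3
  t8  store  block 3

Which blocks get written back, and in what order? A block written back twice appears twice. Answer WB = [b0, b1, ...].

0: W B4 → L0 miss [D]
1: R B5 → L1 miss [-]
2: W B1 → L1 miss [D]
3: W B3 → L1 miss wb→B1 [D]
4: W B3 → L1 hit [D]
5: R B2 → L0 miss wb→B4 [-]
6: W B3 → L1 hit [D]
7: R B3 → L1 hit [D]
8: W B3 → L1 hit [D]

WB = [1, 4]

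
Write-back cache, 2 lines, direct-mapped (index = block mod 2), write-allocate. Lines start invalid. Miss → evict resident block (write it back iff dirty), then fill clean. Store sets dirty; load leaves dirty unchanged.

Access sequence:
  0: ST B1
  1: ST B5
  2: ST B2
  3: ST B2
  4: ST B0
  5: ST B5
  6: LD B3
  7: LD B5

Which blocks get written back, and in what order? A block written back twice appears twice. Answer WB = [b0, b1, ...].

WB = [1, 2, 5]

0: W B1 -> L1 miss  d=D]
1: W B5 -> L1 miss wb->B1  d=D]
2: W B2 -> L0 miss  d=D]
3: W B2 -> L0 hit  d=D]
4: W B0 -> L0 miss wb->B2  d=D]
5: W B5 -> L1 hit  d=D]
6: R B3 -> L1 miss wb->B5  d=-]
7: R B5 -> L1 miss  d=-]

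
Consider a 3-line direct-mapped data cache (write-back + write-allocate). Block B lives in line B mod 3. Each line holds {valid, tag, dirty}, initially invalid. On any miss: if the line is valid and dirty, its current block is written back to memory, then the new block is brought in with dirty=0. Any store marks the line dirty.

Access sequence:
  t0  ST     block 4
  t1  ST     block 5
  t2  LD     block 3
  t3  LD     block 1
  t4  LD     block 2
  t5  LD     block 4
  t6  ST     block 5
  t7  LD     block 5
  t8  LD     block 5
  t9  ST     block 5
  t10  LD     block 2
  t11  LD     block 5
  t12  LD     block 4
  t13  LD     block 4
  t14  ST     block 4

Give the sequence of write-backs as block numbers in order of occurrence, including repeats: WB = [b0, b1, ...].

0: W B4 → L1 miss [D]
1: W B5 → L2 miss [D]
2: R B3 → L0 miss [-]
3: R B1 → L1 miss wb→B4 [-]
4: R B2 → L2 miss wb→B5 [-]
5: R B4 → L1 miss [-]
6: W B5 → L2 miss [D]
7: R B5 → L2 hit [D]
8: R B5 → L2 hit [D]
9: W B5 → L2 hit [D]
10: R B2 → L2 miss wb→B5 [-]
11: R B5 → L2 miss [-]
12: R B4 → L1 hit [-]
13: R B4 → L1 hit [-]
14: W B4 → L1 hit [D]

WB = [4, 5, 5]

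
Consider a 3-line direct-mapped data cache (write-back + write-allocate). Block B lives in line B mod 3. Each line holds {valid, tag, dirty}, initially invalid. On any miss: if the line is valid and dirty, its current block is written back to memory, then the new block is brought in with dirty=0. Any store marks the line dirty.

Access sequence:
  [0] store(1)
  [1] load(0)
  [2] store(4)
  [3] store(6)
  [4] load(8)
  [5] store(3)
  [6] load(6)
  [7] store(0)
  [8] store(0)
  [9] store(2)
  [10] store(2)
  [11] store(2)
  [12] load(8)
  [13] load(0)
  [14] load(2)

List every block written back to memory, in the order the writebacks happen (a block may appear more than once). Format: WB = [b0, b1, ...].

WB = [1, 6, 3, 2]

  0 | W B1 → L1 miss [D]
  1 | R B0 → L0 miss [-]
  2 | W B4 → L1 miss wb→B1 [D]
  3 | W B6 → L0 miss [D]
  4 | R B8 → L2 miss [-]
  5 | W B3 → L0 miss wb→B6 [D]
  6 | R B6 → L0 miss wb→B3 [-]
  7 | W B0 → L0 miss [D]
  8 | W B0 → L0 hit [D]
  9 | W B2 → L2 miss [D]
  10 | W B2 → L2 hit [D]
  11 | W B2 → L2 hit [D]
  12 | R B8 → L2 miss wb→B2 [-]
  13 | R B0 → L0 hit [D]
  14 | R B2 → L2 miss [-]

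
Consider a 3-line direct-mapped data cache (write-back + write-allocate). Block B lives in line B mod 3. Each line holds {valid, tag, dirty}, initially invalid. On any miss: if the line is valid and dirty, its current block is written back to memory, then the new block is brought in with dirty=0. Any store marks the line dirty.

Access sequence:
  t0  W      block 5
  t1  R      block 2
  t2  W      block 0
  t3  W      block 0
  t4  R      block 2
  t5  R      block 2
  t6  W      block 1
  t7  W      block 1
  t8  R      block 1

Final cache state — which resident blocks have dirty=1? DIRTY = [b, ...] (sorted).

DIRTY = [0, 1]

0: W B5 -> L2 miss  d=D]
1: R B2 -> L2 miss wb->B5  d=-]
2: W B0 -> L0 miss  d=D]
3: W B0 -> L0 hit  d=D]
4: R B2 -> L2 hit  d=-]
5: R B2 -> L2 hit  d=-]
6: W B1 -> L1 miss  d=D]
7: W B1 -> L1 hit  d=D]
8: R B1 -> L1 hit  d=D]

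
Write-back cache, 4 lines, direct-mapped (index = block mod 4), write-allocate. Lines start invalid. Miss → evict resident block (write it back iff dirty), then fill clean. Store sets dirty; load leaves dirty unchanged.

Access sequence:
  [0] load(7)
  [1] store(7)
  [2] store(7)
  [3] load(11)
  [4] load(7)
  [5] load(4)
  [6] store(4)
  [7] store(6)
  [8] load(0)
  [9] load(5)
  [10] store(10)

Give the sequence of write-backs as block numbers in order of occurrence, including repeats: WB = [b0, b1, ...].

WB = [7, 4, 6]

  0 | R B7 → L3 miss [-]
  1 | W B7 → L3 hit [D]
  2 | W B7 → L3 hit [D]
  3 | R B11 → L3 miss wb→B7 [-]
  4 | R B7 → L3 miss [-]
  5 | R B4 → L0 miss [-]
  6 | W B4 → L0 hit [D]
  7 | W B6 → L2 miss [D]
  8 | R B0 → L0 miss wb→B4 [-]
  9 | R B5 → L1 miss [-]
  10 | W B10 → L2 miss wb→B6 [D]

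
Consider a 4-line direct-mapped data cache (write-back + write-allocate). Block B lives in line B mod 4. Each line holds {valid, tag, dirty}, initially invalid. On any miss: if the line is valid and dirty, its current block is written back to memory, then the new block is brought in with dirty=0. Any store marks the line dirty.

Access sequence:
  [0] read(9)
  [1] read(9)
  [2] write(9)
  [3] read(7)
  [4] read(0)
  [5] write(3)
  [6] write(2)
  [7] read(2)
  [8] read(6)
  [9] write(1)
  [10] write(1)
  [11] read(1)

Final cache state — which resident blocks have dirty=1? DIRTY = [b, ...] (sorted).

DIRTY = [1, 3]

0: R B9 -> L1 miss  d=-]
1: R B9 -> L1 hit  d=-]
2: W B9 -> L1 hit  d=D]
3: R B7 -> L3 miss  d=-]
4: R B0 -> L0 miss  d=-]
5: W B3 -> L3 miss  d=D]
6: W B2 -> L2 miss  d=D]
7: R B2 -> L2 hit  d=D]
8: R B6 -> L2 miss wb->B2  d=-]
9: W B1 -> L1 miss wb->B9  d=D]
10: W B1 -> L1 hit  d=D]
11: R B1 -> L1 hit  d=D]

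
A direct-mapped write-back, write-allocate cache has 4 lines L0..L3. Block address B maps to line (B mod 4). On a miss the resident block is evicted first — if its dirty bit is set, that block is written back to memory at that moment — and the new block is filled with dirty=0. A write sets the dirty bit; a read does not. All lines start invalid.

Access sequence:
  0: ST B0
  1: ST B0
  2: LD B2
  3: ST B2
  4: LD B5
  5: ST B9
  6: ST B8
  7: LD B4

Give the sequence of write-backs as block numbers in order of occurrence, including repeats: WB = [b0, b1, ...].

WB = [0, 8]

  0 | W B0 → L0 miss [D]
  1 | W B0 → L0 hit [D]
  2 | R B2 → L2 miss [-]
  3 | W B2 → L2 hit [D]
  4 | R B5 → L1 miss [-]
  5 | W B9 → L1 miss [D]
  6 | W B8 → L0 miss wb→B0 [D]
  7 | R B4 → L0 miss wb→B8 [-]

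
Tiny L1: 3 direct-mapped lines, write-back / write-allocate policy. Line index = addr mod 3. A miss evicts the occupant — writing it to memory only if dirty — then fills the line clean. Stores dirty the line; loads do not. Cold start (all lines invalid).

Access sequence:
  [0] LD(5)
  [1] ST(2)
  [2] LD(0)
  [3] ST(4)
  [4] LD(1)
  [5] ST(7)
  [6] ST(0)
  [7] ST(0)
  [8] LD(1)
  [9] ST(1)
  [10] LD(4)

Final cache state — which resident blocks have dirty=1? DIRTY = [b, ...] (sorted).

DIRTY = [0, 2]

  0 | R B5 → L2 miss [-]
  1 | W B2 → L2 miss [D]
  2 | R B0 → L0 miss [-]
  3 | W B4 → L1 miss [D]
  4 | R B1 → L1 miss wb→B4 [-]
  5 | W B7 → L1 miss [D]
  6 | W B0 → L0 hit [D]
  7 | W B0 → L0 hit [D]
  8 | R B1 → L1 miss wb→B7 [-]
  9 | W B1 → L1 hit [D]
  10 | R B4 → L1 miss wb→B1 [-]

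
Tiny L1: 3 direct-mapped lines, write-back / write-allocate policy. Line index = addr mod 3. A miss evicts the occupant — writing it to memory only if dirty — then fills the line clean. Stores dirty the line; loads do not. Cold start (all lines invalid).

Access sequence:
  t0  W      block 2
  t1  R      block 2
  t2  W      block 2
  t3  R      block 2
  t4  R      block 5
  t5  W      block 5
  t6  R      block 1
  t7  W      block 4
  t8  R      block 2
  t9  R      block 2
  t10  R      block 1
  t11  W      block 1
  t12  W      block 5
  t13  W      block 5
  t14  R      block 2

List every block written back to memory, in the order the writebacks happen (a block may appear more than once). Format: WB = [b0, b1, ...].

0: W B2 -> L2 miss  d=D]
1: R B2 -> L2 hit  d=D]
2: W B2 -> L2 hit  d=D]
3: R B2 -> L2 hit  d=D]
4: R B5 -> L2 miss wb->B2  d=-]
5: W B5 -> L2 hit  d=D]
6: R B1 -> L1 miss  d=-]
7: W B4 -> L1 miss  d=D]
8: R B2 -> L2 miss wb->B5  d=-]
9: R B2 -> L2 hit  d=-]
10: R B1 -> L1 miss wb->B4  d=-]
11: W B1 -> L1 hit  d=D]
12: W B5 -> L2 miss  d=D]
13: W B5 -> L2 hit  d=D]
14: R B2 -> L2 miss wb->B5  d=-]

WB = [2, 5, 4, 5]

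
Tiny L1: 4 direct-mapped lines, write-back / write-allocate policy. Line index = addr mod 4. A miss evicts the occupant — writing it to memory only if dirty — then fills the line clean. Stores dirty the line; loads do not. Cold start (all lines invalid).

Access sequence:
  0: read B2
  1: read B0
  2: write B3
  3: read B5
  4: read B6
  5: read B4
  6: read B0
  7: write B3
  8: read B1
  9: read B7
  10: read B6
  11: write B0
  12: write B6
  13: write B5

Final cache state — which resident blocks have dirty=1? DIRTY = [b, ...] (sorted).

DIRTY = [0, 5, 6]

  0 | R B2 → L2 miss [-]
  1 | R B0 → L0 miss [-]
  2 | W B3 → L3 miss [D]
  3 | R B5 → L1 miss [-]
  4 | R B6 → L2 miss [-]
  5 | R B4 → L0 miss [-]
  6 | R B0 → L0 miss [-]
  7 | W B3 → L3 hit [D]
  8 | R B1 → L1 miss [-]
  9 | R B7 → L3 miss wb→B3 [-]
  10 | R B6 → L2 hit [-]
  11 | W B0 → L0 hit [D]
  12 | W B6 → L2 hit [D]
  13 | W B5 → L1 miss [D]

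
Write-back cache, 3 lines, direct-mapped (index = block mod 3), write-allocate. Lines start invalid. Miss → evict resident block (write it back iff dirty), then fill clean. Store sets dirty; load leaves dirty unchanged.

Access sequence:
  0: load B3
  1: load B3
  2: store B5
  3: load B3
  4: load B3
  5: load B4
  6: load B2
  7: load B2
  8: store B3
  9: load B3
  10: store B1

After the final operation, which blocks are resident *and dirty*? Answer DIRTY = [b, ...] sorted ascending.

0: R B3 -> L0 miss  d=-]
1: R B3 -> L0 hit  d=-]
2: W B5 -> L2 miss  d=D]
3: R B3 -> L0 hit  d=-]
4: R B3 -> L0 hit  d=-]
5: R B4 -> L1 miss  d=-]
6: R B2 -> L2 miss wb->B5  d=-]
7: R B2 -> L2 hit  d=-]
8: W B3 -> L0 hit  d=D]
9: R B3 -> L0 hit  d=D]
10: W B1 -> L1 miss  d=D]

DIRTY = [1, 3]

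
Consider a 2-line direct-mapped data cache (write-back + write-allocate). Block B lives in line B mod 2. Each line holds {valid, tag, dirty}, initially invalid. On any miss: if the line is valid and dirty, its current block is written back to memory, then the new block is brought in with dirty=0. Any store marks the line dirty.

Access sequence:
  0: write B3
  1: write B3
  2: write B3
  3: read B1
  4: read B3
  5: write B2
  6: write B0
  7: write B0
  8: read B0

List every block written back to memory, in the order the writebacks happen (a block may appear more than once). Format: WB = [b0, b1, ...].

  0 | W B3 → L1 miss [D]
  1 | W B3 → L1 hit [D]
  2 | W B3 → L1 hit [D]
  3 | R B1 → L1 miss wb→B3 [-]
  4 | R B3 → L1 miss [-]
  5 | W B2 → L0 miss [D]
  6 | W B0 → L0 miss wb→B2 [D]
  7 | W B0 → L0 hit [D]
  8 | R B0 → L0 hit [D]

WB = [3, 2]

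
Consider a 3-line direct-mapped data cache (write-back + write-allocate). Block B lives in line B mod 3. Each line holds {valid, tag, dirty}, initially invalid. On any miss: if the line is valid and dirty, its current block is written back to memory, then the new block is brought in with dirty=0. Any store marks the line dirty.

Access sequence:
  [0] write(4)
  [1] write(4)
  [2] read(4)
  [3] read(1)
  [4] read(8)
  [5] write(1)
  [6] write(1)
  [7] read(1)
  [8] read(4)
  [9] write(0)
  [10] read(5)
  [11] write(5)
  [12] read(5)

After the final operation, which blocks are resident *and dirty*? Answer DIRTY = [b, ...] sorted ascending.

0: W B4 → L1 miss [D]
1: W B4 → L1 hit [D]
2: R B4 → L1 hit [D]
3: R B1 → L1 miss wb→B4 [-]
4: R B8 → L2 miss [-]
5: W B1 → L1 hit [D]
6: W B1 → L1 hit [D]
7: R B1 → L1 hit [D]
8: R B4 → L1 miss wb→B1 [-]
9: W B0 → L0 miss [D]
10: R B5 → L2 miss [-]
11: W B5 → L2 hit [D]
12: R B5 → L2 hit [D]

DIRTY = [0, 5]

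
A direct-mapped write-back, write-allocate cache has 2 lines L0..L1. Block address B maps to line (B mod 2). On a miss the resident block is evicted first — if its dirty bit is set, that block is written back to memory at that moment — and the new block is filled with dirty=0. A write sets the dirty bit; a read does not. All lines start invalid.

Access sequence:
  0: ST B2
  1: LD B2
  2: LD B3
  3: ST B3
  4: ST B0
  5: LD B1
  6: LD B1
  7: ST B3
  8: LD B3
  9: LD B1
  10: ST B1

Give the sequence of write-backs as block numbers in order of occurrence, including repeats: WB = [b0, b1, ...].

WB = [2, 3, 3]

0: W B2 -> L0 miss  d=D]
1: R B2 -> L0 hit  d=D]
2: R B3 -> L1 miss  d=-]
3: W B3 -> L1 hit  d=D]
4: W B0 -> L0 miss wb->B2  d=D]
5: R B1 -> L1 miss wb->B3  d=-]
6: R B1 -> L1 hit  d=-]
7: W B3 -> L1 miss  d=D]
8: R B3 -> L1 hit  d=D]
9: R B1 -> L1 miss wb->B3  d=-]
10: W B1 -> L1 hit  d=D]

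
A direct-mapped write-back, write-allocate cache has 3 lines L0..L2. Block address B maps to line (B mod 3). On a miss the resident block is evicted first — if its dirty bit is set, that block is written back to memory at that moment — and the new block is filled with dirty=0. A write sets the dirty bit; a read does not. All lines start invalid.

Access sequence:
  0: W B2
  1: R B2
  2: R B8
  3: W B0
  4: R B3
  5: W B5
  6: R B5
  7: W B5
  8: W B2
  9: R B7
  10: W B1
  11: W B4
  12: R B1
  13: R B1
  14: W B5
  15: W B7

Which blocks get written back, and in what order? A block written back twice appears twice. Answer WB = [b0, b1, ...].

  0 | W B2 → L2 miss [D]
  1 | R B2 → L2 hit [D]
  2 | R B8 → L2 miss wb→B2 [-]
  3 | W B0 → L0 miss [D]
  4 | R B3 → L0 miss wb→B0 [-]
  5 | W B5 → L2 miss [D]
  6 | R B5 → L2 hit [D]
  7 | W B5 → L2 hit [D]
  8 | W B2 → L2 miss wb→B5 [D]
  9 | R B7 → L1 miss [-]
  10 | W B1 → L1 miss [D]
  11 | W B4 → L1 miss wb→B1 [D]
  12 | R B1 → L1 miss wb→B4 [-]
  13 | R B1 → L1 hit [-]
  14 | W B5 → L2 miss wb→B2 [D]
  15 | W B7 → L1 miss [D]

WB = [2, 0, 5, 1, 4, 2]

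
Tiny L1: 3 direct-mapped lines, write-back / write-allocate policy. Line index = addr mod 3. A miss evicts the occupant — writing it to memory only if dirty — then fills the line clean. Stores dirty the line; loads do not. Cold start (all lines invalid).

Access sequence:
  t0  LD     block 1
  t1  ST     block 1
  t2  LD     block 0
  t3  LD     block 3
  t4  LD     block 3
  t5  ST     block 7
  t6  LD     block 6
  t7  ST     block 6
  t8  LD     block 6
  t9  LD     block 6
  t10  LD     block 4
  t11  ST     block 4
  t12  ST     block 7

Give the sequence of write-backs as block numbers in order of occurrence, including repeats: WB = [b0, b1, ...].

WB = [1, 7, 4]

  0 | R B1 → L1 miss [-]
  1 | W B1 → L1 hit [D]
  2 | R B0 → L0 miss [-]
  3 | R B3 → L0 miss [-]
  4 | R B3 → L0 hit [-]
  5 | W B7 → L1 miss wb→B1 [D]
  6 | R B6 → L0 miss [-]
  7 | W B6 → L0 hit [D]
  8 | R B6 → L0 hit [D]
  9 | R B6 → L0 hit [D]
  10 | R B4 → L1 miss wb→B7 [-]
  11 | W B4 → L1 hit [D]
  12 | W B7 → L1 miss wb→B4 [D]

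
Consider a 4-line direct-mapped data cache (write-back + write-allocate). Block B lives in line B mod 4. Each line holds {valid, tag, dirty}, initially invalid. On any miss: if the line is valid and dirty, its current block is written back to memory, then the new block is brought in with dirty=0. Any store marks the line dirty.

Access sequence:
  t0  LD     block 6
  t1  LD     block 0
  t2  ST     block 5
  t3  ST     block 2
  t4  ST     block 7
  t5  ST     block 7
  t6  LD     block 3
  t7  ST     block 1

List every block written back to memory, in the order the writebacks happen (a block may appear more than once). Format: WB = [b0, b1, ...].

  0 | R B6 → L2 miss [-]
  1 | R B0 → L0 miss [-]
  2 | W B5 → L1 miss [D]
  3 | W B2 → L2 miss [D]
  4 | W B7 → L3 miss [D]
  5 | W B7 → L3 hit [D]
  6 | R B3 → L3 miss wb→B7 [-]
  7 | W B1 → L1 miss wb→B5 [D]

WB = [7, 5]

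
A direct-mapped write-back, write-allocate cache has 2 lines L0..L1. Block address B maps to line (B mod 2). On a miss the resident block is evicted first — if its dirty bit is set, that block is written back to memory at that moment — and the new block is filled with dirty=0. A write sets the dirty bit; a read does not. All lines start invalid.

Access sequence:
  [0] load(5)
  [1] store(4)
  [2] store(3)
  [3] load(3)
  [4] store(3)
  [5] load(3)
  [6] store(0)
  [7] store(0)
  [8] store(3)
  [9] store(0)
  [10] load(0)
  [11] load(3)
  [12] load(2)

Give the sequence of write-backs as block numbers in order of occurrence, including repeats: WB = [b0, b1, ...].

0: R B5 → L1 miss [-]
1: W B4 → L0 miss [D]
2: W B3 → L1 miss [D]
3: R B3 → L1 hit [D]
4: W B3 → L1 hit [D]
5: R B3 → L1 hit [D]
6: W B0 → L0 miss wb→B4 [D]
7: W B0 → L0 hit [D]
8: W B3 → L1 hit [D]
9: W B0 → L0 hit [D]
10: R B0 → L0 hit [D]
11: R B3 → L1 hit [D]
12: R B2 → L0 miss wb→B0 [-]

WB = [4, 0]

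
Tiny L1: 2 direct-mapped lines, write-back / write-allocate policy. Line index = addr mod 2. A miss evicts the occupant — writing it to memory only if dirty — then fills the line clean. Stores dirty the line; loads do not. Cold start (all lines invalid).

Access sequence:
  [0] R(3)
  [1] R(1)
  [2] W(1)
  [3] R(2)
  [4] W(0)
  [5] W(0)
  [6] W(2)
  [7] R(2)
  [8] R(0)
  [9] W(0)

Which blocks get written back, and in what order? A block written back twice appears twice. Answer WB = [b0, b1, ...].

WB = [0, 2]

0: R B3 → L1 miss [-]
1: R B1 → L1 miss [-]
2: W B1 → L1 hit [D]
3: R B2 → L0 miss [-]
4: W B0 → L0 miss [D]
5: W B0 → L0 hit [D]
6: W B2 → L0 miss wb→B0 [D]
7: R B2 → L0 hit [D]
8: R B0 → L0 miss wb→B2 [-]
9: W B0 → L0 hit [D]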